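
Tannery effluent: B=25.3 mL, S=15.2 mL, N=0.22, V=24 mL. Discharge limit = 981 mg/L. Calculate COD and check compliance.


COD = 740.7 mg/L
Compliant: Yes


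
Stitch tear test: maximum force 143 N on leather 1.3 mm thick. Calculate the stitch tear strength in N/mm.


Stitch tear strength = force / thickness
STS = 143 / 1.3 = 110.0 N/mm


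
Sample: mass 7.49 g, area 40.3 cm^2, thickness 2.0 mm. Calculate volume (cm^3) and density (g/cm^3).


Volume = 8.060 cm^3
Density = 0.929 g/cm^3

Thickness in cm = 2.0 / 10 = 0.20 cm
Volume = 40.3 x 0.20 = 8.060 cm^3
Density = 7.49 / 8.060 = 0.929 g/cm^3


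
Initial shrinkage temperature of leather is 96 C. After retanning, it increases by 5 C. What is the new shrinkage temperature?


New Ts = 96 + 5 = 101 C


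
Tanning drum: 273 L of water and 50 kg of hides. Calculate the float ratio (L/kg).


Float ratio = water / hide weight
Ratio = 273 / 50 = 5.5


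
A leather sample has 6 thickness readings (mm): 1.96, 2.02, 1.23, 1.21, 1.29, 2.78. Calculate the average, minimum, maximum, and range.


Average = 1.75 mm
Min = 1.21 mm
Max = 2.78 mm
Range = 1.57 mm

Sum = 10.49
Average = 10.49 / 6 = 1.75 mm
Minimum = 1.21 mm
Maximum = 2.78 mm
Range = 2.78 - 1.21 = 1.57 mm


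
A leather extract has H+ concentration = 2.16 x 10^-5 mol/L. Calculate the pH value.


pH = -log10[H+]
pH = -log10(2.16 x 10^-5) = 4.67


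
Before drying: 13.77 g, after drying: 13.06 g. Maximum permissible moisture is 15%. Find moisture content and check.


MC = (13.77 - 13.06) / 13.77 x 100 = 5.2%
Maximum: 15%
Acceptable: Yes


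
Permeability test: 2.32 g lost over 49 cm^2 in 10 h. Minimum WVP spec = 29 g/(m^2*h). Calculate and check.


WVP = 47.35 g/(m^2*h)
Meets specification: Yes

WVP = 2.32 / (49 x 10) x 10000 = 47.35 g/(m^2*h)
Minimum: 29 g/(m^2*h)
Meets spec: Yes


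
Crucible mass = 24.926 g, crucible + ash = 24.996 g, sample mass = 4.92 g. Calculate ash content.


Ash mass = 24.996 - 24.926 = 0.070 g
Ash% = 0.070 / 4.92 x 100 = 1.42%


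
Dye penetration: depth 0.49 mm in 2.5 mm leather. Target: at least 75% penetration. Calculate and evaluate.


Penetration = 19.6%
Meets target: No

Penetration = 0.49 / 2.5 x 100 = 19.6%
Target: 75%
Meets target: No


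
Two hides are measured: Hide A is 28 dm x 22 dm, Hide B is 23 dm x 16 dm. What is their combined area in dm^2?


Hide A area = 28 x 22 = 616 dm^2
Hide B area = 23 x 16 = 368 dm^2
Total = 616 + 368 = 984 dm^2


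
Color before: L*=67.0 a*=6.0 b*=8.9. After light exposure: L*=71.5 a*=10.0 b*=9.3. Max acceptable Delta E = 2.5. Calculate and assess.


Delta E = 6.03
Passes: No

dL = 4.5, da = 4.0, db = 0.4
dE = sqrt((4.5)^2 + (4.0)^2 + (0.4)^2) = 6.03
Max = 2.5
Passes: No


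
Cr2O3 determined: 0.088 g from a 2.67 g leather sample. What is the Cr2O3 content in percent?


3.30%


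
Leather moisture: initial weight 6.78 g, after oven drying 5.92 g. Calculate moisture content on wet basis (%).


Moisture = 6.78 - 5.92 = 0.86 g
MC = 0.86 / 6.78 x 100 = 12.7%


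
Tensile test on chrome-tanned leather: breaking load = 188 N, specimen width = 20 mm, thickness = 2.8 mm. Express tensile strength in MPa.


3.36 MPa

Cross-section = 20 x 2.8 = 56.0 mm^2
TS = 188 / 56.0 = 3.36 MPa
(1 N/mm^2 = 1 MPa)


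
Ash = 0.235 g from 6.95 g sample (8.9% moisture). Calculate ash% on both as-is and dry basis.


As-is ash% = 0.235 / 6.95 x 100 = 3.38%
Dry mass = 6.95 x (100 - 8.9) / 100 = 6.33145 g
Dry-basis ash% = 0.235 / 6.33145 x 100 = 3.71%


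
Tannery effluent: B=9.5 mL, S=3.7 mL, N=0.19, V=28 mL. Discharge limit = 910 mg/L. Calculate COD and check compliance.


COD = (9.5 - 3.7) x 0.19 x 8000 / 28 = 314.9 mg/L
Limit: 910 mg/L
Compliant: Yes


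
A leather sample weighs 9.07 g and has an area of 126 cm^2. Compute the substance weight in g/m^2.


719.8 g/m^2


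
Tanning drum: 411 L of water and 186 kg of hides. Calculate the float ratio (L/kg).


2.2

Float ratio = water / hide weight
Ratio = 411 / 186 = 2.2


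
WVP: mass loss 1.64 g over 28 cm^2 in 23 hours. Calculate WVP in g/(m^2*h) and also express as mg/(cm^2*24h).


WVP = 1.64 / (28 x 23) x 10000 = 25.47 g/(m^2*h)
Mass loss in mg = 1.64 x 1000 = 1640 mg
Per cm^2 per 24h in mg: 1640 x 24 / (28 x 23) = 39360 / 644 = 61.12 mg/(cm^2*24h)


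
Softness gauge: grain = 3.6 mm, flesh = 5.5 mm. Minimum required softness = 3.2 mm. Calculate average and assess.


Average softness = 4.55 mm
Meets requirement: Yes


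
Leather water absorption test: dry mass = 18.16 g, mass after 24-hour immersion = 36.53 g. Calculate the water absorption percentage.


Water absorbed = 36.53 - 18.16 = 18.37 g
WA% = 18.37 / 18.16 x 100 = 101.2%


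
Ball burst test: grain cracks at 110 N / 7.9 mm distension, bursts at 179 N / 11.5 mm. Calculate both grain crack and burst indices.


Crack index = 13.9 N/mm
Burst index = 15.6 N/mm

Crack index = 110 / 7.9 = 13.9 N/mm
Burst index = 179 / 11.5 = 15.6 N/mm


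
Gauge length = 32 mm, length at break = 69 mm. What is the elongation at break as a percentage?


115.6%


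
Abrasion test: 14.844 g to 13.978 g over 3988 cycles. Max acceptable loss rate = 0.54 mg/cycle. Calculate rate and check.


Loss = 14.844 - 13.978 = 0.866 g
Rate = 0.866 g / 3988 cycles x 1000 = 0.217 mg/cycle
Max = 0.54 mg/cycle
Passes: Yes


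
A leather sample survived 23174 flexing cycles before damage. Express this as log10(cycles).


4.37

log10(23174) = 4.37


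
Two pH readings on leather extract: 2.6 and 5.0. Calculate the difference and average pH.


Difference = |2.6 - 5.0| = 2.4
Average = (2.6 + 5.0) / 2 = 3.80


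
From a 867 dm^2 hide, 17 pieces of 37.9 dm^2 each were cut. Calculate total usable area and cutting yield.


Total usable = 17 x 37.9 = 644.3 dm^2
Yield = 644.3 / 867 x 100 = 74.3%


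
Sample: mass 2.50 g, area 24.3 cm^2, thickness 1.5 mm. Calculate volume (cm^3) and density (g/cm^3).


Thickness in cm = 1.5 / 10 = 0.15 cm
Volume = 24.3 x 0.15 = 3.645 cm^3
Density = 2.50 / 3.645 = 0.686 g/cm^3


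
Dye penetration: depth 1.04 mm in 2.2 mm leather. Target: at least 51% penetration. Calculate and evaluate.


Penetration = 1.04 / 2.2 x 100 = 47.3%
Target: 51%
Meets target: No


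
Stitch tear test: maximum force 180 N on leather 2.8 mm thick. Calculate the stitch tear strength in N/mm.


64.3 N/mm


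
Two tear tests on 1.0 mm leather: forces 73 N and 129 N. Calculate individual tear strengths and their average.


Tear 1 = 73 / 1.0 = 73.0 N/mm
Tear 2 = 129 / 1.0 = 129.0 N/mm
Average = (73.0 + 129.0) / 2 = 101.0 N/mm


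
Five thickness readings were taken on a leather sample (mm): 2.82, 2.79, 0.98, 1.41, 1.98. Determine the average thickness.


2.00 mm


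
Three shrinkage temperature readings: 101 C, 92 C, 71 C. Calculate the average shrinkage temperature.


88.0 C


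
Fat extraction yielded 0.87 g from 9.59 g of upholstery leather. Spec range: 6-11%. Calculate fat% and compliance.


Fat content = 9.1%
Compliant: Yes

Fat% = 0.87 / 9.59 x 100 = 9.1%
Spec range: 6-11%
Compliant: Yes


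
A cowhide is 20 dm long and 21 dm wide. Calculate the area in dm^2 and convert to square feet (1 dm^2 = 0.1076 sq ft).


Area = 20 x 21 = 420 dm^2
Conversion: 420 x 0.1076 = 45.19 sq ft


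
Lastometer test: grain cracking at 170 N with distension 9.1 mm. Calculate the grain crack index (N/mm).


Grain crack index = force / distension
Index = 170 / 9.1 = 18.7 N/mm


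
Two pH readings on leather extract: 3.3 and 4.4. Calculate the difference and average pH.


Difference = |3.3 - 4.4| = 1.1
Average = (3.3 + 4.4) / 2 = 3.85


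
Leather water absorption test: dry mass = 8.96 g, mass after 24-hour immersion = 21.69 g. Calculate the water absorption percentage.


Water absorbed = 21.69 - 8.96 = 12.73 g
WA% = 12.73 / 8.96 x 100 = 142.1%


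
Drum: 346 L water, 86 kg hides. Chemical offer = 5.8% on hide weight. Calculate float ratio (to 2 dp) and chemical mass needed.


Float ratio = 346 / 86 = 4.02
Chemical = 86 x 5.8 / 100 = 4.988 kg


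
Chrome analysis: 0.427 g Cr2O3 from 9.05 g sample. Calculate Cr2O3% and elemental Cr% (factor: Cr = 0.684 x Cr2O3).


Cr2O3% = 0.427 / 9.05 x 100 = 4.72%
Cr% = 4.72 x 0.684 = 3.23%


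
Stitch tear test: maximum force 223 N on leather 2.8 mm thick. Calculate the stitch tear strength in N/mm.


79.6 N/mm

Stitch tear strength = force / thickness
STS = 223 / 2.8 = 79.6 N/mm


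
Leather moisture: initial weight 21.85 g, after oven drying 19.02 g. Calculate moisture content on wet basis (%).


13.0%

Moisture = 21.85 - 19.02 = 2.83 g
MC = 2.83 / 21.85 x 100 = 13.0%


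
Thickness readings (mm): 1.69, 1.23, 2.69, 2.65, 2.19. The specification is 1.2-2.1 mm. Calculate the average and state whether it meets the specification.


Average = 2.09 mm
Within specification: Yes

Sum = 10.45
Average = 10.45 / 5 = 2.09 mm
Specification range: 1.2 to 2.1 mm
Within spec: Yes


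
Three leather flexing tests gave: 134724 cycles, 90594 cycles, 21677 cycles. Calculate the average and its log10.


Average = 82332 cycles
log10 = 4.92


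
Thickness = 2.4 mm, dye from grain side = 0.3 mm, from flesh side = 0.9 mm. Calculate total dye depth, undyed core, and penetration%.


Total dyed = 1.20 mm
Undyed core = 1.20 mm
Penetration = 50.0%


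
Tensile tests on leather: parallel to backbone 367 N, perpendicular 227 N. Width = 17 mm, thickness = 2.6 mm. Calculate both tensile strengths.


Parallel = 8.30 N/mm^2
Perpendicular = 5.14 N/mm^2


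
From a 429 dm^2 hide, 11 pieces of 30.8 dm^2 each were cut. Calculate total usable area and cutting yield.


Total usable = 11 x 30.8 = 338.8 dm^2
Yield = 338.8 / 429 x 100 = 79.0%


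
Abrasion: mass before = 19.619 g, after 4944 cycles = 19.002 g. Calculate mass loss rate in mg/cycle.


0.125 mg/cycle

Mass loss = 19.619 - 19.002 = 0.617 g
Rate = 0.617 / 4944 x 1000 = 0.125 mg/cycle


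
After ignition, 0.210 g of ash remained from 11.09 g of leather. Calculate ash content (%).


Ash% = 0.210 / 11.09 x 100
Ash% = 1.89%


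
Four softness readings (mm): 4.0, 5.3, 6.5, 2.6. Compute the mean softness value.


Sum = 4.0 + 5.3 + 6.5 + 2.6
Mean = 18.4 / 4 = 4.60 mm


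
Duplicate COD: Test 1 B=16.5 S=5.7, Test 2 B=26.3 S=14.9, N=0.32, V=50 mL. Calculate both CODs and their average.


COD1 = 553.0 mg/L
COD2 = 583.7 mg/L
Average = 568.4 mg/L


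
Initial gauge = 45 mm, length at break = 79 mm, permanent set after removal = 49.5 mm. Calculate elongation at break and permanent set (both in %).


Elongation at break = (79 - 45) / 45 x 100 = 75.6%
Permanent set = (49.5 - 45) / 45 x 100 = 10.0%


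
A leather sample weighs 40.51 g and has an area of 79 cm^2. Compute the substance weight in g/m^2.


5127.8 g/m^2


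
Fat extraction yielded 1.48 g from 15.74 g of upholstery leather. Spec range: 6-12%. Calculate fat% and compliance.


Fat% = 1.48 / 15.74 x 100 = 9.4%
Spec range: 6-12%
Compliant: Yes


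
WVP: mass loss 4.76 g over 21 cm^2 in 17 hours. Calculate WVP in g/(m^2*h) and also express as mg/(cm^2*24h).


WVP = 4.76 / (21 x 17) x 10000 = 133.33 g/(m^2*h)
Mass loss in mg = 4.76 x 1000 = 4760 mg
Per cm^2 per 24h in mg: 4760 x 24 / (21 x 17) = 114240 / 357 = 320.00 mg/(cm^2*24h)


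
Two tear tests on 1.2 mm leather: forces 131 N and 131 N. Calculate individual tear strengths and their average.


Tear 1 = 109.2 N/mm
Tear 2 = 109.2 N/mm
Average = 109.2 N/mm


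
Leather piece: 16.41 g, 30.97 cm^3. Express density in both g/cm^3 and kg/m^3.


Density = 16.41 / 30.97 = 0.530 g/cm^3
Convert: 0.530 x 1000 = 530 kg/m^3


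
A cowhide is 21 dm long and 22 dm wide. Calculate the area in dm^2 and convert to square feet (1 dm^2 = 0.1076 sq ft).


462 dm^2
49.71 sq ft


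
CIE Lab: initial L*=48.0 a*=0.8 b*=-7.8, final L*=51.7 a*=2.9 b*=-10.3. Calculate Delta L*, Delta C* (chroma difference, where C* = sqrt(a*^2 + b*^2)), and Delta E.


Delta L* = 51.7 - 48.0 = 3.7
C1* = sqrt((0.8)^2 + (-7.8)^2) = 7.841
C2* = sqrt((2.9)^2 + (-10.3)^2) = 10.700
Delta C* = 10.700 - 7.841 = 2.86
Delta E = sqrt((3.7)^2 + (2.1)^2 + (-2.5)^2) = 4.93


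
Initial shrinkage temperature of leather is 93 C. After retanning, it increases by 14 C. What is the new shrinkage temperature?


107 C


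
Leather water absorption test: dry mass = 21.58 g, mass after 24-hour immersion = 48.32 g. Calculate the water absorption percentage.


Water absorbed = 48.32 - 21.58 = 26.74 g
WA% = 26.74 / 21.58 x 100 = 123.9%


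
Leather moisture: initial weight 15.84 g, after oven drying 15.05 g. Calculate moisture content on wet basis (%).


5.0%

Moisture = 15.84 - 15.05 = 0.79 g
MC = 0.79 / 15.84 x 100 = 5.0%


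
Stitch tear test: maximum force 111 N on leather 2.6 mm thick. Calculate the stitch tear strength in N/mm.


Stitch tear strength = force / thickness
STS = 111 / 2.6 = 42.7 N/mm


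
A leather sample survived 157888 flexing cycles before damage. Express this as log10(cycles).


5.20

log10(157888) = 5.20


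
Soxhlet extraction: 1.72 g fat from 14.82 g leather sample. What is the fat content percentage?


11.6%


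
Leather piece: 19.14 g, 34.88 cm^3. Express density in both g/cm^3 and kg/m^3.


0.549 g/cm^3
549 kg/m^3

Density = 19.14 / 34.88 = 0.549 g/cm^3
Convert: 0.549 x 1000 = 549 kg/m^3


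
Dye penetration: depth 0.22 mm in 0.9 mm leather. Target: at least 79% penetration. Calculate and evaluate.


Penetration = 24.4%
Meets target: No


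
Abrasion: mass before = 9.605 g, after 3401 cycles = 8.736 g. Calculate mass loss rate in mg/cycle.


0.256 mg/cycle

Mass loss = 9.605 - 8.736 = 0.869 g
Rate = 0.869 / 3401 x 1000 = 0.256 mg/cycle


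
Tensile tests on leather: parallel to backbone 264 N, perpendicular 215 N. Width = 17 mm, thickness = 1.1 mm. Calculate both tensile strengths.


Area = 17 x 1.1 = 18.7 mm^2
TS (parallel) = 264 / 18.7 = 14.12 N/mm^2
TS (perpendicular) = 215 / 18.7 = 11.50 N/mm^2


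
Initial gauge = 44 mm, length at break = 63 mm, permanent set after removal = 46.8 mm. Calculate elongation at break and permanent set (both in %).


Elongation at break = 43.2%
Permanent set = 6.4%


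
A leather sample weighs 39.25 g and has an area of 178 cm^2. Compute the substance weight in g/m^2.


2205.1 g/m^2


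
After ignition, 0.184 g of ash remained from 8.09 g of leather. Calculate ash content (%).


2.27%


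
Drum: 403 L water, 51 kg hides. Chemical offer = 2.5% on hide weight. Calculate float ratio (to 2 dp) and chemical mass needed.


Float ratio = 403 / 51 = 7.90
Chemical = 51 x 2.5 / 100 = 1.275 kg


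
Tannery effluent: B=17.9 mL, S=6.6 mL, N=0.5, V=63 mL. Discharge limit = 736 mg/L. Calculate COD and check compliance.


COD = 717.5 mg/L
Compliant: Yes

COD = (17.9 - 6.6) x 0.5 x 8000 / 63 = 717.5 mg/L
Limit: 736 mg/L
Compliant: Yes


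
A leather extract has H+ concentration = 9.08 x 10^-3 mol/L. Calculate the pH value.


pH = 2.04

pH = -log10[H+]
pH = -log10(9.08 x 10^-3) = 2.04


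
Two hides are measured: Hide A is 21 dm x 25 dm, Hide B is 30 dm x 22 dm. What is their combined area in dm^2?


1185 dm^2

Hide A area = 21 x 25 = 525 dm^2
Hide B area = 30 x 22 = 660 dm^2
Total = 525 + 660 = 1185 dm^2


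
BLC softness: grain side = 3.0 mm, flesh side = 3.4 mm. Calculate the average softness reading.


Average = (3.0 + 3.4) / 2
Average = 3.20 mm


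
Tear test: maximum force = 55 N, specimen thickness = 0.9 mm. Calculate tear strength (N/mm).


61.1 N/mm


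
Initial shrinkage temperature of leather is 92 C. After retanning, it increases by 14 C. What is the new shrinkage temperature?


New Ts = 92 + 14 = 106 C


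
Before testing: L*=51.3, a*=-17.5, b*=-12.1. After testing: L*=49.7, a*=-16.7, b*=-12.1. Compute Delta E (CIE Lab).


dL = 49.7 - 51.3 = -1.6
da = -16.7 - (-17.5) = 0.8
db = -12.1 - (-12.1) = 0.0
dE = sqrt((-1.6)^2 + (0.8)^2 + (0.0)^2) = 1.79


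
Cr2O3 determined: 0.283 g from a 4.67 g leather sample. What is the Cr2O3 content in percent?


Cr2O3% = 0.283 / 4.67 x 100
Cr2O3% = 6.06%


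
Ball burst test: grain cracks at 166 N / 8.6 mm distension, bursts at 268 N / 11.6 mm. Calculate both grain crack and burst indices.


Crack index = 166 / 8.6 = 19.3 N/mm
Burst index = 268 / 11.6 = 23.1 N/mm


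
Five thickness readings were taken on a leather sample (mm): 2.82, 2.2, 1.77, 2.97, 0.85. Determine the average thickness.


Sum = 2.82 + 2.2 + 1.77 + 2.97 + 0.85 = 10.61
Average = 10.61 / 5 = 2.12 mm


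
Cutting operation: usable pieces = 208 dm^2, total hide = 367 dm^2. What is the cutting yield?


56.7%


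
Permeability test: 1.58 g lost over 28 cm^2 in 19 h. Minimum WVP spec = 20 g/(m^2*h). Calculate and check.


WVP = 29.70 g/(m^2*h)
Meets specification: Yes


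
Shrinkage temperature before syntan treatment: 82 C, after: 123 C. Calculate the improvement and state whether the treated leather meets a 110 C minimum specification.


Improvement = 41 C
Meets 110 C spec: Yes

Improvement = 123 - 82 = 41 C
Spec check: 123 C >= 110 C? Yes


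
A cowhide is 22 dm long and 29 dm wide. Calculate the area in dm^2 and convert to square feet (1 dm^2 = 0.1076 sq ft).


638 dm^2
68.65 sq ft

Area = 22 x 29 = 638 dm^2
Conversion: 638 x 0.1076 = 68.65 sq ft


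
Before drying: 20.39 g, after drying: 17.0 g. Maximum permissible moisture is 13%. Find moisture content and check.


Moisture content = 16.6%
Acceptable: No

MC = (20.39 - 17.0) / 20.39 x 100 = 16.6%
Maximum: 13%
Acceptable: No


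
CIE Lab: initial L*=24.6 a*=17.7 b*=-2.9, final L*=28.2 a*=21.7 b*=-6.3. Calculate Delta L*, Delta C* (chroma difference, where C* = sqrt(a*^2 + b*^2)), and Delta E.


Delta L* = 28.2 - 24.6 = 3.6
C1* = sqrt((17.7)^2 + (-2.9)^2) = 17.936
C2* = sqrt((21.7)^2 + (-6.3)^2) = 22.596
Delta C* = 22.596 - 17.936 = 4.66
Delta E = sqrt((3.6)^2 + (4.0)^2 + (-3.4)^2) = 6.37


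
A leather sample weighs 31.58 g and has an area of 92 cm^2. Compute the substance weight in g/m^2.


Substance weight = mass / area x 10000
SW = 31.58 / 92 x 10000
SW = 3432.6 g/m^2


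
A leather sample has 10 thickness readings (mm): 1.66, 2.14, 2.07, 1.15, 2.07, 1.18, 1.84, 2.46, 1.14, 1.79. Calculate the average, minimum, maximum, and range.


Sum = 17.50
Average = 17.50 / 10 = 1.75 mm
Minimum = 1.14 mm
Maximum = 2.46 mm
Range = 2.46 - 1.14 = 1.32 mm


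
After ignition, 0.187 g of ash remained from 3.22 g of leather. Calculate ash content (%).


Ash% = 0.187 / 3.22 x 100
Ash% = 5.81%


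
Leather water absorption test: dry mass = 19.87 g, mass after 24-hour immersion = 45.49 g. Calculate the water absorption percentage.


128.9%

Water absorbed = 45.49 - 19.87 = 25.62 g
WA% = 25.62 / 19.87 x 100 = 128.9%


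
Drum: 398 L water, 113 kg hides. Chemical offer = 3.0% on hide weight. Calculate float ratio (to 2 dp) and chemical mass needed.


Float ratio = 3.52
Chemical needed = 3.39 kg

Float ratio = 398 / 113 = 3.52
Chemical = 113 x 3.0 / 100 = 3.39 kg


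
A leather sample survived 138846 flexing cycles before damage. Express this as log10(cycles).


5.14


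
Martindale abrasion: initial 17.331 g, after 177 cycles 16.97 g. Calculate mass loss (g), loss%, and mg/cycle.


Mass loss = 0.361 g
Loss = 2.08%
Rate = 2.040 mg/cycle


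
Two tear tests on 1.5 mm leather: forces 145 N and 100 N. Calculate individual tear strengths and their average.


Tear 1 = 96.7 N/mm
Tear 2 = 66.7 N/mm
Average = 81.7 N/mm


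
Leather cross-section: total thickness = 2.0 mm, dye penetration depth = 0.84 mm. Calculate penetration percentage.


42.0%

Penetration% = 0.84 / 2.0 x 100
Penetration = 42.0%


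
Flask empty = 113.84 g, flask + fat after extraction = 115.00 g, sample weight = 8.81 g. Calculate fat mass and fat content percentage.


Fat mass = 115.00 - 113.84 = 1.16 g
Fat% = 1.16 / 8.81 x 100 = 13.2%


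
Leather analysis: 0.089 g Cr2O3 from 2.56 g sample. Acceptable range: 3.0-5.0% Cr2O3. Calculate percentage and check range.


Cr2O3% = 0.089 / 2.56 x 100 = 3.48%
Acceptable range: 3.0 to 5.0%
Within range: Yes


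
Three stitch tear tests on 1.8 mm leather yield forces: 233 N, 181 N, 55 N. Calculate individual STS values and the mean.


STS1 = 129.4 N/mm
STS2 = 100.6 N/mm
STS3 = 30.6 N/mm
Mean = 86.9 N/mm


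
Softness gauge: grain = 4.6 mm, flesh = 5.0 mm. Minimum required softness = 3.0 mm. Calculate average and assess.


Average softness = 4.80 mm
Meets requirement: Yes


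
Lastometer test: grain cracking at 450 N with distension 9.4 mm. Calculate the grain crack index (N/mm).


Grain crack index = force / distension
Index = 450 / 9.4 = 47.9 N/mm


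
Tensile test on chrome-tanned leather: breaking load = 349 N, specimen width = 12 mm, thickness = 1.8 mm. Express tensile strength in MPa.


Cross-section = 12 x 1.8 = 21.6 mm^2
TS = 349 / 21.6 = 16.16 MPa
(1 N/mm^2 = 1 MPa)


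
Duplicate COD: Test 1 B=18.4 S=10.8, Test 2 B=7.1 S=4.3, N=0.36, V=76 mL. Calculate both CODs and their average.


COD1 = 288.0 mg/L
COD2 = 106.1 mg/L
Average = 197.1 mg/L

COD1 = (18.4 - 10.8) x 0.36 x 8000 / 76 = 288.0 mg/L
COD2 = (7.1 - 4.3) x 0.36 x 8000 / 76 = 106.1 mg/L
Average = (288.0 + 106.1) / 2 = 197.1 mg/L


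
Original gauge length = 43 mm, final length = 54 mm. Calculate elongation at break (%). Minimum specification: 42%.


Extension = 54 - 43 = 11 mm
Elongation = 11 / 43 x 100 = 25.6%
Minimum required: 42%
Meets specification: No


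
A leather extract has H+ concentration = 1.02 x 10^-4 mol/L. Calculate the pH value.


pH = -log10[H+]
pH = -log10(1.02 x 10^-4) = 3.99


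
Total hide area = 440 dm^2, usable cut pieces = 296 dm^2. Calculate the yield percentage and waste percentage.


Yield = 296 / 440 x 100 = 67.3%
Waste = 440 - 296 = 144 dm^2
Waste% = 100 - 67.3 = 32.7%


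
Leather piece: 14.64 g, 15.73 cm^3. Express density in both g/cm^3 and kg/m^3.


Density = 14.64 / 15.73 = 0.931 g/cm^3
Convert: 0.931 x 1000 = 931 kg/m^3


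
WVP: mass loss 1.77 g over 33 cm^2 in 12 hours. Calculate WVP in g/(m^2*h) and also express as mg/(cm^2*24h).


WVP = 1.77 / (33 x 12) x 10000 = 44.70 g/(m^2*h)
Mass loss in mg = 1.77 x 1000 = 1770 mg
Per cm^2 per 24h in mg: 1770 x 24 / (33 x 12) = 42480 / 396 = 107.27 mg/(cm^2*24h)


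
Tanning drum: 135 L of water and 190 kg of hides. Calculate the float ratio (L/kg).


Float ratio = water / hide weight
Ratio = 135 / 190 = 0.7


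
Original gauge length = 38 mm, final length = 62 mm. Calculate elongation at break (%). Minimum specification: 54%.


Extension = 62 - 38 = 24 mm
Elongation = 24 / 38 x 100 = 63.2%
Minimum required: 54%
Meets specification: Yes


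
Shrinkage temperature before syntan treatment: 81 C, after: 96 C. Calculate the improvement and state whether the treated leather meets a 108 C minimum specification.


Improvement = 96 - 81 = 15 C
Spec check: 96 C >= 108 C? No


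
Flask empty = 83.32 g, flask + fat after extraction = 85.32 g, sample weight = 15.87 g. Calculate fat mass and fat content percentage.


Fat mass = 2.00 g
Fat content = 12.6%


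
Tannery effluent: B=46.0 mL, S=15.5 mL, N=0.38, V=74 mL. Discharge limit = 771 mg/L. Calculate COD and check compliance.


COD = (46.0 - 15.5) x 0.38 x 8000 / 74 = 1253.0 mg/L
Limit: 771 mg/L
Compliant: No


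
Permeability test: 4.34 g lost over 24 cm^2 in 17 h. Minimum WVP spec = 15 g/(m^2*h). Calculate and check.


WVP = 106.37 g/(m^2*h)
Meets specification: Yes


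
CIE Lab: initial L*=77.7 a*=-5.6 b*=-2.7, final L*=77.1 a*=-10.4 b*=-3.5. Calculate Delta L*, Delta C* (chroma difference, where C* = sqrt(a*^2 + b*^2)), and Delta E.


Delta L* = 77.1 - 77.7 = -0.6
C1* = sqrt((-5.6)^2 + (-2.7)^2) = 6.217
C2* = sqrt((-10.4)^2 + (-3.5)^2) = 10.973
Delta C* = 10.973 - 6.217 = 4.76
Delta E = sqrt((-0.6)^2 + (-4.8)^2 + (-0.8)^2) = 4.90


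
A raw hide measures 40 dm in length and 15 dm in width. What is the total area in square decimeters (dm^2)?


600 dm^2


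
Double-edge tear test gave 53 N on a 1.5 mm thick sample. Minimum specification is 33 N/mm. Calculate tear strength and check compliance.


Tear strength = 53 / 1.5 = 35.3 N/mm
Required minimum = 33 N/mm
Compliant: Yes


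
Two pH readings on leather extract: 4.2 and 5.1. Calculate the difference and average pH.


Difference = 0.9
Average pH = 4.65

Difference = |4.2 - 5.1| = 0.9
Average = (4.2 + 5.1) / 2 = 4.65


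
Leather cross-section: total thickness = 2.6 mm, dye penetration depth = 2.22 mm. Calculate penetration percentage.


85.4%

Penetration% = 2.22 / 2.6 x 100
Penetration = 85.4%


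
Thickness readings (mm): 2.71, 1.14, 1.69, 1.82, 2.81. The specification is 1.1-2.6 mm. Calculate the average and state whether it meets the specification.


Average = 2.03 mm
Within specification: Yes


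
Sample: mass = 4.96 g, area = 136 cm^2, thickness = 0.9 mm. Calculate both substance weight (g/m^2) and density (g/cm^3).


Substance weight = 364.7 g/m^2
Density = 0.405 g/cm^3


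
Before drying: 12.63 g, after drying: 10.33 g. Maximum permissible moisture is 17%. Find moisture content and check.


MC = (12.63 - 10.33) / 12.63 x 100 = 18.2%
Maximum: 17%
Acceptable: No


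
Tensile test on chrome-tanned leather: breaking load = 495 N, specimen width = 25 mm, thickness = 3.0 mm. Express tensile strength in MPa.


Cross-section = 25 x 3.0 = 75.0 mm^2
TS = 495 / 75.0 = 6.60 MPa
(1 N/mm^2 = 1 MPa)


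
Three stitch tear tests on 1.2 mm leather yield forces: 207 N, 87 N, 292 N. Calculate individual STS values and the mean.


STS1 = 207 / 1.2 = 172.5 N/mm
STS2 = 87 / 1.2 = 72.5 N/mm
STS3 = 292 / 1.2 = 243.3 N/mm
Mean = (172.5 + 72.5 + 243.3) / 3 = 162.8 N/mm


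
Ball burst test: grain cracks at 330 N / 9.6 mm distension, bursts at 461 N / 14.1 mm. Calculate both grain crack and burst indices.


Crack index = 34.4 N/mm
Burst index = 32.7 N/mm


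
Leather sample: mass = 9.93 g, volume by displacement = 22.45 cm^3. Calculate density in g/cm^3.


0.442 g/cm^3


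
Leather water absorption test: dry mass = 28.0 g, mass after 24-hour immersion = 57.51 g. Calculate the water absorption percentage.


Water absorbed = 57.51 - 28.0 = 29.51 g
WA% = 29.51 / 28.0 x 100 = 105.4%


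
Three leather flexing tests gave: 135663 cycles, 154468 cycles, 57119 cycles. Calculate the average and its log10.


Average = (135663 + 154468 + 57119) / 3 = 115750 cycles
log10(115750) = 5.06


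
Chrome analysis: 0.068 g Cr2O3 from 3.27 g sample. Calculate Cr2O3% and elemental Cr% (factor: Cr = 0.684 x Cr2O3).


Cr2O3% = 0.068 / 3.27 x 100 = 2.08%
Cr% = 2.08 x 0.684 = 1.42%


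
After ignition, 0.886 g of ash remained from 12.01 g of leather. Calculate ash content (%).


Ash% = 0.886 / 12.01 x 100
Ash% = 7.38%


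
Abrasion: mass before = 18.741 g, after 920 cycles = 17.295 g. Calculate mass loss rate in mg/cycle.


1.572 mg/cycle

Mass loss = 18.741 - 17.295 = 1.446 g
Rate = 1.446 / 920 x 1000 = 1.572 mg/cycle


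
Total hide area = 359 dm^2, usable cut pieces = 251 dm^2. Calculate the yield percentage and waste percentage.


Yield = 251 / 359 x 100 = 69.9%
Waste = 359 - 251 = 108 dm^2
Waste% = 100 - 69.9 = 30.1%


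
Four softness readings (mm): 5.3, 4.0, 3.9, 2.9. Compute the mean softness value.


Sum = 5.3 + 4.0 + 3.9 + 2.9
Mean = 16.1 / 4 = 4.03 mm


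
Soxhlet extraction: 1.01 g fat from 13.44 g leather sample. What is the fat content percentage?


7.5%


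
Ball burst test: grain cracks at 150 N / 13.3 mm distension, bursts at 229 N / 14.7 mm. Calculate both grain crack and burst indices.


Crack index = 11.3 N/mm
Burst index = 15.6 N/mm

Crack index = 150 / 13.3 = 11.3 N/mm
Burst index = 229 / 14.7 = 15.6 N/mm


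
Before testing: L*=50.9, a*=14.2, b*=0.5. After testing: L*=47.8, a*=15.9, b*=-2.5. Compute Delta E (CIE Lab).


Delta E = 4.64

dL = 47.8 - 50.9 = -3.1
da = 15.9 - 14.2 = 1.7
db = -2.5 - 0.5 = -3.0
dE = sqrt((-3.1)^2 + (1.7)^2 + (-3.0)^2) = 4.64


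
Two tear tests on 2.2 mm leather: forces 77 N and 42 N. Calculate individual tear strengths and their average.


Tear 1 = 77 / 2.2 = 35.0 N/mm
Tear 2 = 42 / 2.2 = 19.1 N/mm
Average = (35.0 + 19.1) / 2 = 27.1 N/mm


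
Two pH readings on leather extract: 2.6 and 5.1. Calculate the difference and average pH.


Difference = |2.6 - 5.1| = 2.5
Average = (2.6 + 5.1) / 2 = 3.85


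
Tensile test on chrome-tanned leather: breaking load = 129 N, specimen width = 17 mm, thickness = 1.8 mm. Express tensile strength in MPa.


4.22 MPa


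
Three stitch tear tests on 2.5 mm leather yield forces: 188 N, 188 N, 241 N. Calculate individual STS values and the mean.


STS1 = 75.2 N/mm
STS2 = 75.2 N/mm
STS3 = 96.4 N/mm
Mean = 82.3 N/mm

STS1 = 188 / 2.5 = 75.2 N/mm
STS2 = 188 / 2.5 = 75.2 N/mm
STS3 = 241 / 2.5 = 96.4 N/mm
Mean = (75.2 + 75.2 + 96.4) / 3 = 82.3 N/mm


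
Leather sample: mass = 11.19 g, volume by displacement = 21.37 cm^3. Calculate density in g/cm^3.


Density = mass / volume
Density = 11.19 / 21.37 = 0.524 g/cm^3


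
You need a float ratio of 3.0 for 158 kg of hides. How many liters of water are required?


474.0 L


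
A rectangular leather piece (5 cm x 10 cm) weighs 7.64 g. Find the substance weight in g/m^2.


1528.0 g/m^2


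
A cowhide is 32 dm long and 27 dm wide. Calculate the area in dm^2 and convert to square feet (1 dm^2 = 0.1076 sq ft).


864 dm^2
92.97 sq ft

Area = 32 x 27 = 864 dm^2
Conversion: 864 x 0.1076 = 92.97 sq ft


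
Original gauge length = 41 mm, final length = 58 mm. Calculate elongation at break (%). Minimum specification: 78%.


Extension = 58 - 41 = 17 mm
Elongation = 17 / 41 x 100 = 41.5%
Minimum required: 78%
Meets specification: No


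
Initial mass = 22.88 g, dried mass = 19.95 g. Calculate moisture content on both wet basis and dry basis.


Wet basis = 12.8%
Dry basis = 14.7%

Moisture lost = 22.88 - 19.95 = 2.93 g
Wet basis MC = 2.93 / 22.88 x 100 = 12.8%
Dry basis MC = 2.93 / 19.95 x 100 = 14.7%


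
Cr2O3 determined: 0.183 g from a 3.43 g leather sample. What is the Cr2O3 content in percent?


Cr2O3% = 0.183 / 3.43 x 100
Cr2O3% = 5.34%


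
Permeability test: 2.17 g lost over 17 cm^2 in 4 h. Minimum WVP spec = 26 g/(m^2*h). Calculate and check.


WVP = 319.12 g/(m^2*h)
Meets specification: Yes

WVP = 2.17 / (17 x 4) x 10000 = 319.12 g/(m^2*h)
Minimum: 26 g/(m^2*h)
Meets spec: Yes


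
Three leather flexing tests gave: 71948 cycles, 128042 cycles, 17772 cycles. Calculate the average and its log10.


Average = 72587 cycles
log10 = 4.86


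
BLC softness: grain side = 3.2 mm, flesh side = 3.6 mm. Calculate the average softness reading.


3.40 mm


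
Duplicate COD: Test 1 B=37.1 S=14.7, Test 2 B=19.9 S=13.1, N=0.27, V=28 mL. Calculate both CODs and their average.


COD1 = 1728.0 mg/L
COD2 = 524.6 mg/L
Average = 1126.3 mg/L


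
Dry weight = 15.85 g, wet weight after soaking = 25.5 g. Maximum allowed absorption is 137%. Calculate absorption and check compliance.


WA = (25.5 - 15.85) / 15.85 x 100 = 60.9%
Maximum allowed: 137%
Compliant: Yes


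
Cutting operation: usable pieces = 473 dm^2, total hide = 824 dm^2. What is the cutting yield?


Yield = usable / total x 100
Yield = 473 / 824 x 100 = 57.4%


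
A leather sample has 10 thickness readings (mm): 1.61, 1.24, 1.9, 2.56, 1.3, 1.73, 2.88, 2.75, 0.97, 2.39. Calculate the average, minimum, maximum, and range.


Average = 1.93 mm
Min = 0.97 mm
Max = 2.88 mm
Range = 1.91 mm

Sum = 19.33
Average = 19.33 / 10 = 1.93 mm
Minimum = 0.97 mm
Maximum = 2.88 mm
Range = 2.88 - 0.97 = 1.91 mm


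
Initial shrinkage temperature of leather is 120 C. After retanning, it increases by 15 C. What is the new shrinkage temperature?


135 C

New Ts = 120 + 15 = 135 C


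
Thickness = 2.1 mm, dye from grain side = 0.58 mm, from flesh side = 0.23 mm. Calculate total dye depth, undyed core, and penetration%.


Total dyed = 0.58 + 0.23 = 0.81 mm
Undyed core = 2.1 - 0.81 = 1.29 mm
Penetration = 0.81 / 2.1 x 100 = 38.6%


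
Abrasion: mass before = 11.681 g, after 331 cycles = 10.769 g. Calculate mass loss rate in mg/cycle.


2.755 mg/cycle


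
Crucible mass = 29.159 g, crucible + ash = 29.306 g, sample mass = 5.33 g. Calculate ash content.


Ash mass = 0.147 g
Ash content = 2.76%


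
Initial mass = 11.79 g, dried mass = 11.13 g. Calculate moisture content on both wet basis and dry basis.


Moisture lost = 11.79 - 11.13 = 0.66 g
Wet basis MC = 0.66 / 11.79 x 100 = 5.6%
Dry basis MC = 0.66 / 11.13 x 100 = 5.9%


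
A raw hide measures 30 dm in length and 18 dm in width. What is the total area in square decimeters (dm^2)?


540 dm^2

Area = length x width
Area = 30 x 18 = 540 dm^2


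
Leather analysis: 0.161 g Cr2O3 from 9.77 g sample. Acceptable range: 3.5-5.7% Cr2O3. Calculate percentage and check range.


Cr2O3% = 0.161 / 9.77 x 100 = 1.65%
Acceptable range: 3.5 to 5.7%
Within range: No


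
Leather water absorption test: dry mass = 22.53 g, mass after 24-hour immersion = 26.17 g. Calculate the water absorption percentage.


16.2%

Water absorbed = 26.17 - 22.53 = 3.64 g
WA% = 3.64 / 22.53 x 100 = 16.2%


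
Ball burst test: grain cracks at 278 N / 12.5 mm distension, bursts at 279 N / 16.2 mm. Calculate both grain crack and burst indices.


Crack index = 278 / 12.5 = 22.2 N/mm
Burst index = 279 / 16.2 = 17.2 N/mm


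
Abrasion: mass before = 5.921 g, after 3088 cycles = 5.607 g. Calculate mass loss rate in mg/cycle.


Mass loss = 5.921 - 5.607 = 0.314 g
Rate = 0.314 / 3088 x 1000 = 0.102 mg/cycle


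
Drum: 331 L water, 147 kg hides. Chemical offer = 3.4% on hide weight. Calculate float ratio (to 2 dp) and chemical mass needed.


Float ratio = 2.25
Chemical needed = 4.998 kg

Float ratio = 331 / 147 = 2.25
Chemical = 147 x 3.4 / 100 = 4.998 kg


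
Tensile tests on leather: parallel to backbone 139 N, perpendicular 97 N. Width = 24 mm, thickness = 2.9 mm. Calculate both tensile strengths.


Area = 24 x 2.9 = 69.6 mm^2
TS (parallel) = 139 / 69.6 = 2.00 N/mm^2
TS (perpendicular) = 97 / 69.6 = 1.39 N/mm^2


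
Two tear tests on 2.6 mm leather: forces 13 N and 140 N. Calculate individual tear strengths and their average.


Tear 1 = 5.0 N/mm
Tear 2 = 53.8 N/mm
Average = 29.4 N/mm

Tear 1 = 13 / 2.6 = 5.0 N/mm
Tear 2 = 140 / 2.6 = 53.8 N/mm
Average = (5.0 + 53.8) / 2 = 29.4 N/mm


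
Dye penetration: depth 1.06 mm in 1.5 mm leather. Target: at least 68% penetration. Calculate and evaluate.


Penetration = 1.06 / 1.5 x 100 = 70.7%
Target: 68%
Meets target: Yes


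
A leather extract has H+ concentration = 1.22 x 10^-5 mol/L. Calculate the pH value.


pH = 4.91


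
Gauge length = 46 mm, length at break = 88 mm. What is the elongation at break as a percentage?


91.3%

Extension = 88 - 46 = 42 mm
Elongation = 42 / 46 x 100 = 91.3%


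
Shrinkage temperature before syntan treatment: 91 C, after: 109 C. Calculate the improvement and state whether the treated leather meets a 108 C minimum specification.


Improvement = 109 - 91 = 18 C
Spec check: 109 C >= 108 C? Yes


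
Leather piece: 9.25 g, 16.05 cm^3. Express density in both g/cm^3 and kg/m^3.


Density = 9.25 / 16.05 = 0.576 g/cm^3
Convert: 0.576 x 1000 = 576 kg/m^3


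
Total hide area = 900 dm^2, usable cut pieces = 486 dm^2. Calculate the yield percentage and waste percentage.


Yield = 54.0%
Waste = 46.0%

Yield = 486 / 900 x 100 = 54.0%
Waste = 900 - 486 = 414 dm^2
Waste% = 100 - 54.0 = 46.0%


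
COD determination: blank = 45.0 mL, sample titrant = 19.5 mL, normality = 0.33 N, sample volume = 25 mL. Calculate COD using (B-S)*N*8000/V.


COD = (45.0 - 19.5) x 0.33 x 8000 / 25
COD = 25.5 x 0.33 x 8000 / 25
COD = 2692.8 mg/L


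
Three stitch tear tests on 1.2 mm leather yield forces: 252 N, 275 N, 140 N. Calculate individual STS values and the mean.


STS1 = 252 / 1.2 = 210.0 N/mm
STS2 = 275 / 1.2 = 229.2 N/mm
STS3 = 140 / 1.2 = 116.7 N/mm
Mean = (210.0 + 229.2 + 116.7) / 3 = 185.3 N/mm


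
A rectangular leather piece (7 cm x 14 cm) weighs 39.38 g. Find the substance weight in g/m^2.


4018.4 g/m^2


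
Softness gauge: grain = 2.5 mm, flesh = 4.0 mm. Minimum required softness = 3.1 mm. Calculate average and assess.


Average softness = 3.25 mm
Meets requirement: Yes

Average = (2.5 + 4.0) / 2 = 3.25 mm
Minimum = 3.1 mm
Meets requirement: Yes


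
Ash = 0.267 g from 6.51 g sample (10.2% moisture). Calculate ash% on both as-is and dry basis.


As-is ash% = 0.267 / 6.51 x 100 = 4.10%
Dry mass = 6.51 x (100 - 10.2) / 100 = 5.84598 g
Dry-basis ash% = 0.267 / 5.84598 x 100 = 4.57%


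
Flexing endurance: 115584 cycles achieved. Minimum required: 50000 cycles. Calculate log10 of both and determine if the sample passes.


Achieved: log10 = 5.06
Required: log10 = 4.70
Passes: Yes

log10(115584) = 5.06
log10(50000) = 4.70
Passes: Yes


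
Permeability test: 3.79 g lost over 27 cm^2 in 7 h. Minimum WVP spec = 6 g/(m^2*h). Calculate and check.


WVP = 200.53 g/(m^2*h)
Meets specification: Yes


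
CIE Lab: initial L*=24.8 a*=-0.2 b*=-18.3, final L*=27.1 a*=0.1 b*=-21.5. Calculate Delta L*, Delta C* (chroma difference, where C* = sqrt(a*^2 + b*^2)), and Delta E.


Delta L* = 27.1 - 24.8 = 2.3
C1* = sqrt((-0.2)^2 + (-18.3)^2) = 18.301
C2* = sqrt((0.1)^2 + (-21.5)^2) = 21.500
Delta C* = 21.500 - 18.301 = 3.20
Delta E = sqrt((2.3)^2 + (0.3)^2 + (-3.2)^2) = 3.95


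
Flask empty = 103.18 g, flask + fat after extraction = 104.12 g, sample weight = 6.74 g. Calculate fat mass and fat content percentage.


Fat mass = 104.12 - 103.18 = 0.94 g
Fat% = 0.94 / 6.74 x 100 = 13.9%


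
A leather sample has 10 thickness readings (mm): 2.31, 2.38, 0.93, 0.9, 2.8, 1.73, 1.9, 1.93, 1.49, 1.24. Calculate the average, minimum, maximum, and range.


Average = 1.76 mm
Min = 0.9 mm
Max = 2.8 mm
Range = 1.90 mm

Sum = 17.61
Average = 17.61 / 10 = 1.76 mm
Minimum = 0.9 mm
Maximum = 2.8 mm
Range = 2.8 - 0.9 = 1.90 mm


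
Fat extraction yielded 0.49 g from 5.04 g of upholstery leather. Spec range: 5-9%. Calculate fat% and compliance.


Fat content = 9.7%
Compliant: No

Fat% = 0.49 / 5.04 x 100 = 9.7%
Spec range: 5-9%
Compliant: No


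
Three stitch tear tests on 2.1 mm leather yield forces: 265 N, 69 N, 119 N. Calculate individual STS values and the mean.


STS1 = 265 / 2.1 = 126.2 N/mm
STS2 = 69 / 2.1 = 32.9 N/mm
STS3 = 119 / 2.1 = 56.7 N/mm
Mean = (126.2 + 32.9 + 56.7) / 3 = 71.9 N/mm


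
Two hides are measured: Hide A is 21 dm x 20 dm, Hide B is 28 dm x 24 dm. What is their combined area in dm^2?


Hide A area = 21 x 20 = 420 dm^2
Hide B area = 28 x 24 = 672 dm^2
Total = 420 + 672 = 1092 dm^2


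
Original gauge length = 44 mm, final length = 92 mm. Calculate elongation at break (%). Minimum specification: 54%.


Extension = 92 - 44 = 48 mm
Elongation = 48 / 44 x 100 = 109.1%
Minimum required: 54%
Meets specification: Yes


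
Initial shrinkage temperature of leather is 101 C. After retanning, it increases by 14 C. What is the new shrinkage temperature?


115 C

New Ts = 101 + 14 = 115 C


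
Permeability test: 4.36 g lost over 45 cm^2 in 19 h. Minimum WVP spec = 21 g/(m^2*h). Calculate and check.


WVP = 50.99 g/(m^2*h)
Meets specification: Yes

WVP = 4.36 / (45 x 19) x 10000 = 50.99 g/(m^2*h)
Minimum: 21 g/(m^2*h)
Meets spec: Yes
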